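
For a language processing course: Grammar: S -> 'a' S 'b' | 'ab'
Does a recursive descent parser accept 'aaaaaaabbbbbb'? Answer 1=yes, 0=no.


Grammar accepts strings of the form a^n b^n (n >= 1)
Word: 'aaaaaaabbbbbb'
Counting: 7 a's and 6 b's
Check: 7 == 6? No
Mismatch: a-count != b-count
Rejected

0


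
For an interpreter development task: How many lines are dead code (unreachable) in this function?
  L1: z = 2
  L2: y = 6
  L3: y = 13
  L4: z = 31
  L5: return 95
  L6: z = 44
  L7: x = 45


Analyzing control flow:
  L1: reachable (before return)
  L2: reachable (before return)
  L3: reachable (before return)
  L4: reachable (before return)
  L5: reachable (return statement)
  L6: DEAD (after return at L5)
  L7: DEAD (after return at L5)
Return at L5, total lines = 7
Dead lines: L6 through L7
Count: 2

2


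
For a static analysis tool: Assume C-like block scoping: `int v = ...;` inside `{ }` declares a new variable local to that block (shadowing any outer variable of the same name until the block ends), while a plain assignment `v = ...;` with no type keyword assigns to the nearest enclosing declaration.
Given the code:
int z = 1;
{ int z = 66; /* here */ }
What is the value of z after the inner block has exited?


Analyzing scoping rules:
Outer scope: declares z = 1
Inner block: 'int z = 66;' declares a NEW z that shadows the outer one
When the block exits the inner z goes out of scope; the outer z was never modified -> 1
Result: 1

1


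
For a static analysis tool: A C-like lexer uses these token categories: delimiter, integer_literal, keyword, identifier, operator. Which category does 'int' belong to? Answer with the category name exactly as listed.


Token: 'int'
Checking categories:
  identifier: no
  integer_literal: no
  operator: no
  keyword: YES
  delimiter: no
Category: keyword

keyword


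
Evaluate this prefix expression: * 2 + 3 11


Parsing prefix expression: * 2 + 3 11
Step 1: Innermost operation '+ 3 11'
  3 + 11 = 14
Step 2: Outer operation '* 2 [14]'
  2 * 14 = 28

28


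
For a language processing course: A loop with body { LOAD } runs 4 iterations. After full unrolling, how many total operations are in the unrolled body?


Loop body operations: LOAD (1 op per iteration)
Unrolling 4 iterations:
  Iteration 1: LOAD (1 ops)
  Iteration 2: LOAD (1 ops)
  Iteration 3: LOAD (1 ops)
  Iteration 4: LOAD (1 ops)
Total: 4 iterations * 1 ops/iter = 4 operations

4


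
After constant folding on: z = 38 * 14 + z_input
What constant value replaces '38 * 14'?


Identifying constant sub-expression:
  Original: z = 38 * 14 + z_input
  38 and 14 are both compile-time constants
  Evaluating: 38 * 14 = 532
  After folding: z = 532 + z_input

532


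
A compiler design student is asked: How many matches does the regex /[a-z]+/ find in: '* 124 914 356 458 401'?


Pattern: /[a-z]+/ (identifiers)
Input: '* 124 914 356 458 401'
Scanning for matches:
Total matches: 0

0


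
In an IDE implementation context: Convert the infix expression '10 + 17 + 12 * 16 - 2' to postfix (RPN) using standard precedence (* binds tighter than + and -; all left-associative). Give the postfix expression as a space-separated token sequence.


Applying the shunting-yard algorithm:
  Operand 10 -> output
  Push '+' onto operator stack -> op-stack: [+]
  Operand 17 -> output
  See '+' (prec 1); top '+' (prec 1) >= it -> pop '+' to output
  Push '+' onto operator stack -> op-stack: [+]
  Operand 12 -> output
  Push '*' onto operator stack -> op-stack: [+, *]
  Operand 16 -> output
  See '-' (prec 1); top '*' (prec 2) >= it -> pop '*' to output
  See '-' (prec 1); top '+' (prec 1) >= it -> pop '+' to output
  Push '-' onto operator stack -> op-stack: [-]
  Operand 2 -> output
  End of input: pop '-' to output
Postfix result: 10 17 + 12 16 * + 2 -

10 17 + 12 16 * + 2 -


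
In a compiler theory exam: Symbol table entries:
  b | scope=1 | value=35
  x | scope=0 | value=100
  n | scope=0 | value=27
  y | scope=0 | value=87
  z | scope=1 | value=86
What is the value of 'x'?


Searching symbol table for 'x':
  b | scope=1 | value=35
  x | scope=0 | value=100 <- MATCH
  n | scope=0 | value=27
  y | scope=0 | value=87
  z | scope=1 | value=86
Found 'x' at scope 0 with value 100

100


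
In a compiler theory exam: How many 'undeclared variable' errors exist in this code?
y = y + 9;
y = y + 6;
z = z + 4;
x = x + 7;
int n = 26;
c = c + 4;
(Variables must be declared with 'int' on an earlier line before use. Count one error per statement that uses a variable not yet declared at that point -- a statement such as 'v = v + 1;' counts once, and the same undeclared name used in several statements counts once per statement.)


Scanning code line by line:
  Line 1: use 'y' -> ERROR (undeclared)
  Line 2: use 'y' -> ERROR (undeclared)
  Line 3: use 'z' -> ERROR (undeclared)
  Line 4: use 'x' -> ERROR (undeclared)
  Line 5: declare 'n' -> declared = ['n']
  Line 6: use 'c' -> ERROR (undeclared)
Total undeclared variable errors: 5

5


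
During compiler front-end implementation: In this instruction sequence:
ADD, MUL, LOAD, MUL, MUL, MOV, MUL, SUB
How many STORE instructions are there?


Scanning instruction sequence for STORE:
  Position 1: ADD
  Position 2: MUL
  Position 3: LOAD
  Position 4: MUL
  Position 5: MUL
  Position 6: MOV
  Position 7: MUL
  Position 8: SUB
Matches at positions: []
Total STORE count: 0

0


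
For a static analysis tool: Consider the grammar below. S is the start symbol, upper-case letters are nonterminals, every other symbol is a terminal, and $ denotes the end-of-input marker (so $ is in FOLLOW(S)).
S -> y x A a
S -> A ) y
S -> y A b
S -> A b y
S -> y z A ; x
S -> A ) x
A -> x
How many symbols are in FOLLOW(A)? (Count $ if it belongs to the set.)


S is the start symbol and does not occur in any rule body, so FOLLOW(S) = {$}.
Examining every occurrence of A in a rule body:
  S -> y x A a : A is followed by terminal 'a' -> add 'a'
  S -> A ) y : A is followed by terminal ')' -> add ')'
  S -> y A b : A is followed by terminal 'b' -> add 'b'
  S -> A b y : A is followed by terminal 'b' -> add 'b' (already in the set)
  S -> y z A ; x : A is followed by terminal ';' -> add ';'
  S -> A ) x : A is followed by terminal ')' -> add ')' (already in the set)
  A -> x : A does not occur in the body -> contributes nothing
FOLLOW(A) = {), ;, a, b}
Count: 4

4


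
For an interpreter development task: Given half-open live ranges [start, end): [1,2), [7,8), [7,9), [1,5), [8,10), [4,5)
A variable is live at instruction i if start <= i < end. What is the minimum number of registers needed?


Live ranges:
  Var0: [1, 2)
  Var1: [7, 8)
  Var2: [7, 9)
  Var3: [1, 5)
  Var4: [8, 10)
  Var5: [4, 5)
Sweep-line events (position, delta, active):
  pos=1 start -> active=1
  pos=1 start -> active=2
  pos=2 end -> active=1
  pos=4 start -> active=2
  pos=5 end -> active=1
  pos=5 end -> active=0
  pos=7 start -> active=1
  pos=7 start -> active=2
  pos=8 end -> active=1
  pos=8 start -> active=2
  pos=9 end -> active=1
  pos=10 end -> active=0
Maximum simultaneous active: 2
Minimum registers needed: 2

2


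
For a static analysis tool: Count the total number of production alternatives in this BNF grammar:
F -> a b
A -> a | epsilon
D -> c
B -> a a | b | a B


Counting alternatives per rule:
  F: 1 alternative(s)
  A: 2 alternative(s)
  D: 1 alternative(s)
  B: 3 alternative(s)
Sum: 1 + 2 + 1 + 3 = 7

7


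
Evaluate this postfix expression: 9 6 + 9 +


Processing tokens left to right:
Push 9, Push 6
Pop 9 and 6, compute 9 + 6 = 15, push 15
Push 9
Pop 15 and 9, compute 15 + 9 = 24, push 24
Stack result: 24

24


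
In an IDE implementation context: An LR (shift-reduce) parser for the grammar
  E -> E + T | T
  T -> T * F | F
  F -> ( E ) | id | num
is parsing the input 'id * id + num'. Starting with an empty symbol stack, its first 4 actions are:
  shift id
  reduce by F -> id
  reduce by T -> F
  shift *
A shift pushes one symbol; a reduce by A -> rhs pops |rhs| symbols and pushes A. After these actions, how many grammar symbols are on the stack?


Tracking the symbol stack through each action:
  Action 1: shift 'id' : push -> stack = [id] (size 1)
  Action 2: reduce by F -> id : pop 1, push F -> stack = [F] (size 1)
  Action 3: reduce by T -> F : pop 1, push T -> stack = [T] (size 1)
  Action 4: shift '*' : push -> stack = [T, *] (size 2)
Final stack size: 2

2


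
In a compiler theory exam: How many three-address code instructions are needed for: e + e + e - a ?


Expression: e + e + e - a
Generating three-address code (respecting * over +/- precedence):
  Instruction 1: t1 = e + e
  Instruction 2: t2 = t1 + e
  Instruction 3: t3 = t2 - a
Total instructions: 3

3


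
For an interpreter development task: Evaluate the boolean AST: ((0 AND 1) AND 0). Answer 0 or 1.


Step 1: Evaluate inner node
  0 AND 1 = 0
Step 2: Evaluate root node
  0 AND 0 = 0

0


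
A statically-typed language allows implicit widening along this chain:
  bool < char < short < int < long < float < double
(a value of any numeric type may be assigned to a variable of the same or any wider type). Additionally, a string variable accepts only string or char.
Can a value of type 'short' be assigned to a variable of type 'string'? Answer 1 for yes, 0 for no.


Target variable type: string
Source value type: short
Rule: string accepts only {string, char}
  source 'short' in {string, char}? No
Result: 0

0


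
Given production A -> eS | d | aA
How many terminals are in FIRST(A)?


Production: A -> eS | d | aA
Examining each alternative for leading terminals:
  A -> eS : first terminal = 'e'
  A -> d : first terminal = 'd'
  A -> aA : first terminal = 'a'
FIRST(A) = {a, d, e}
Count: 3

3


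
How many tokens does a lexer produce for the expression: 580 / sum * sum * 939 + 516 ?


Scanning '580 / sum * sum * 939 + 516'
Token 1: '580' -> integer_literal
Token 2: '/' -> operator
Token 3: 'sum' -> identifier
Token 4: '*' -> operator
Token 5: 'sum' -> identifier
Token 6: '*' -> operator
Token 7: '939' -> integer_literal
Token 8: '+' -> operator
Token 9: '516' -> integer_literal
Total tokens: 9

9


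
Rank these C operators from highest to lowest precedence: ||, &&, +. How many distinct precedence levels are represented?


Looking up precedence for each operator:
  || -> precedence 1
  && -> precedence 2
  + -> precedence 5
Sorted highest to lowest: +, &&, ||
Distinct precedence values: [5, 2, 1]
Number of distinct levels: 3

3


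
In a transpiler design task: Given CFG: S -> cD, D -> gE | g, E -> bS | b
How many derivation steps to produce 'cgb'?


Grammar: S -> cD, D -> gE | g, E -> bS | b
Deriving 'cgb':
Step 1: S -> cD => cD
Step 2: D -> gE => cgE
Step 3: E -> b => cgb
Total derivation steps: 3

3


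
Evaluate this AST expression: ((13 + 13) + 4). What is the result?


Expression: ((13 + 13) + 4)
Evaluating step by step:
  13 + 13 = 26
  26 + 4 = 30
Result: 30

30


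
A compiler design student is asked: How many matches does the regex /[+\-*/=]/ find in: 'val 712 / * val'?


Pattern: /[+\-*/=]/ (operators)
Input: 'val 712 / * val'
Scanning for matches:
  Match 1: '/'
  Match 2: '*'
Total matches: 2

2


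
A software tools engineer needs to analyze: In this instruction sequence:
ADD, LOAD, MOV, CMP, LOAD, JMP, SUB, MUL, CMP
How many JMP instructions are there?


Scanning instruction sequence for JMP:
  Position 1: ADD
  Position 2: LOAD
  Position 3: MOV
  Position 4: CMP
  Position 5: LOAD
  Position 6: JMP <- MATCH
  Position 7: SUB
  Position 8: MUL
  Position 9: CMP
Matches at positions: [6]
Total JMP count: 1

1


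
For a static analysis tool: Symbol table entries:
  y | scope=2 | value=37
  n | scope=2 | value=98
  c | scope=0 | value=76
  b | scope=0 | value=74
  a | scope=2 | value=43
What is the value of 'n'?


Searching symbol table for 'n':
  y | scope=2 | value=37
  n | scope=2 | value=98 <- MATCH
  c | scope=0 | value=76
  b | scope=0 | value=74
  a | scope=2 | value=43
Found 'n' at scope 2 with value 98

98


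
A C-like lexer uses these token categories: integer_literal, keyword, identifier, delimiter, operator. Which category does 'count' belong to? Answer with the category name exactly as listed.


Token: 'count'
Checking categories:
  identifier: YES
  integer_literal: no
  operator: no
  keyword: no
  delimiter: no
Category: identifier

identifier


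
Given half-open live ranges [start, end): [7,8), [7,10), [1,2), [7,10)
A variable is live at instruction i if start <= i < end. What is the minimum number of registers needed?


Live ranges:
  Var0: [7, 8)
  Var1: [7, 10)
  Var2: [1, 2)
  Var3: [7, 10)
Sweep-line events (position, delta, active):
  pos=1 start -> active=1
  pos=2 end -> active=0
  pos=7 start -> active=1
  pos=7 start -> active=2
  pos=7 start -> active=3
  pos=8 end -> active=2
  pos=10 end -> active=1
  pos=10 end -> active=0
Maximum simultaneous active: 3
Minimum registers needed: 3

3


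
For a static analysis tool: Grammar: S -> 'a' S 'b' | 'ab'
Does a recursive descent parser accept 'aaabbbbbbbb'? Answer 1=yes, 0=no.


Grammar accepts strings of the form a^n b^n (n >= 1)
Word: 'aaabbbbbbbb'
Counting: 3 a's and 8 b's
Check: 3 == 8? No
Mismatch: a-count != b-count
Rejected

0


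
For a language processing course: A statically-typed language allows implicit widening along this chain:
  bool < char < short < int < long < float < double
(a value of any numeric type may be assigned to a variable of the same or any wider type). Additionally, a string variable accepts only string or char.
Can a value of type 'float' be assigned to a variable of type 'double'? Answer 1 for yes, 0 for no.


Target variable type: double
Source value type: float
Numeric ranks: float=5, double=6
Widening allowed iff rank(source) <= rank(target): 5 <= 6? Yes
Result: 1

1


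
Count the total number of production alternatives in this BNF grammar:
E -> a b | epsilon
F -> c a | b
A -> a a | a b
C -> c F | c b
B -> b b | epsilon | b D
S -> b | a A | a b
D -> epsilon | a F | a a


Counting alternatives per rule:
  E: 2 alternative(s)
  F: 2 alternative(s)
  A: 2 alternative(s)
  C: 2 alternative(s)
  B: 3 alternative(s)
  S: 3 alternative(s)
  D: 3 alternative(s)
Sum: 2 + 2 + 2 + 2 + 3 + 3 + 3 = 17

17


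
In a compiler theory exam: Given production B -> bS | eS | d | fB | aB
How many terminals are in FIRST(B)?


Production: B -> bS | eS | d | fB | aB
Examining each alternative for leading terminals:
  B -> bS : first terminal = 'b'
  B -> eS : first terminal = 'e'
  B -> d : first terminal = 'd'
  B -> fB : first terminal = 'f'
  B -> aB : first terminal = 'a'
FIRST(B) = {a, b, d, e, f}
Count: 5

5


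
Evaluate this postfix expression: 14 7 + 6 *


Processing tokens left to right:
Push 14, Push 7
Pop 14 and 7, compute 14 + 7 = 21, push 21
Push 6
Pop 21 and 6, compute 21 * 6 = 126, push 126
Stack result: 126

126


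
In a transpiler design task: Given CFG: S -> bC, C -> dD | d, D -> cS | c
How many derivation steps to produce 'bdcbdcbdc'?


Grammar: S -> bC, C -> dD | d, D -> cS | c
Deriving 'bdcbdcbdc':
Step 1: S -> bC => bC
Step 2: C -> dD => bdD
Step 3: D -> cS => bdcS
Step 4: S -> bC => bdcbC
Step 5: C -> dD => bdcbdD
Step 6: D -> cS => bdcbdcS
Step 7: S -> bC => bdcbdcbC
Step 8: C -> dD => bdcbdcbdD
Step 9: D -> c => bdcbdcbdc
Total derivation steps: 9

9


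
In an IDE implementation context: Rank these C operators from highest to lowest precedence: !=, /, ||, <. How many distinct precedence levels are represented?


Looking up precedence for each operator:
  != -> precedence 3
  / -> precedence 6
  || -> precedence 1
  < -> precedence 4
Sorted highest to lowest: /, <, !=, ||
Distinct precedence values: [6, 4, 3, 1]
Number of distinct levels: 4

4


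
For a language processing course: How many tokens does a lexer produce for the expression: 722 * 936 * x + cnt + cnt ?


Scanning '722 * 936 * x + cnt + cnt'
Token 1: '722' -> integer_literal
Token 2: '*' -> operator
Token 3: '936' -> integer_literal
Token 4: '*' -> operator
Token 5: 'x' -> identifier
Token 6: '+' -> operator
Token 7: 'cnt' -> identifier
Token 8: '+' -> operator
Token 9: 'cnt' -> identifier
Total tokens: 9

9


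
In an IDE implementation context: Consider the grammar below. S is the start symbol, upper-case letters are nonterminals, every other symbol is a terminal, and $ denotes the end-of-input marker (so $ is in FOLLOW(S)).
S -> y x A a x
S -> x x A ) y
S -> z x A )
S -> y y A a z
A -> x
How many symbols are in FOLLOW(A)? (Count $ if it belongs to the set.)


S is the start symbol and does not occur in any rule body, so FOLLOW(S) = {$}.
Examining every occurrence of A in a rule body:
  S -> y x A a x : A is followed by terminal 'a' -> add 'a'
  S -> x x A ) y : A is followed by terminal ')' -> add ')'
  S -> z x A ) : A is followed by terminal ')' -> add ')' (already in the set)
  S -> y y A a z : A is followed by terminal 'a' -> add 'a' (already in the set)
  A -> x : A does not occur in the body -> contributes nothing
FOLLOW(A) = {), a}
Count: 2

2


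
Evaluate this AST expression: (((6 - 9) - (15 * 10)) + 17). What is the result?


Expression: (((6 - 9) - (15 * 10)) + 17)
Evaluating step by step:
  6 - 9 = -3
  15 * 10 = 150
  -3 - 150 = -153
  -153 + 17 = -136
Result: -136

-136


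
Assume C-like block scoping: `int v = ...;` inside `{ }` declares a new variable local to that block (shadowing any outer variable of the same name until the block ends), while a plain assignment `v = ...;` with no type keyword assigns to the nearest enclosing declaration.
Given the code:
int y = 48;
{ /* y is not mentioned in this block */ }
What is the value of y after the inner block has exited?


Analyzing scoping rules:
Outer scope: declares y = 48
Inner block: y is neither redeclared nor assigned -> unchanged
After the block -> 48
Result: 48

48


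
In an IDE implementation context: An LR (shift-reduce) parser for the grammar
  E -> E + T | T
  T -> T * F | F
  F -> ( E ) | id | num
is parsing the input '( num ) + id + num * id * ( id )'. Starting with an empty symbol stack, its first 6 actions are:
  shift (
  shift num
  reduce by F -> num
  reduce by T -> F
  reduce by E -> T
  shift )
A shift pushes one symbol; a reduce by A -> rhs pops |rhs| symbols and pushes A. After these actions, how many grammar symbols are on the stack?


Tracking the symbol stack through each action:
  Action 1: shift '(' : push -> stack = [(] (size 1)
  Action 2: shift 'num' : push -> stack = [(, num] (size 2)
  Action 3: reduce by F -> num : pop 1, push F -> stack = [(, F] (size 2)
  Action 4: reduce by T -> F : pop 1, push T -> stack = [(, T] (size 2)
  Action 5: reduce by E -> T : pop 1, push E -> stack = [(, E] (size 2)
  Action 6: shift ')' : push -> stack = [(, E, )] (size 3)
Final stack size: 3

3


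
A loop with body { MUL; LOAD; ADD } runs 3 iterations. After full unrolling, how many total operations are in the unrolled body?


Loop body operations: MUL, LOAD, ADD (3 ops per iteration)
Unrolling 3 iterations:
  Iteration 1: MUL, LOAD, ADD (3 ops)
  Iteration 2: MUL, LOAD, ADD (3 ops)
  Iteration 3: MUL, LOAD, ADD (3 ops)
Total: 3 iterations * 3 ops/iter = 9 operations

9


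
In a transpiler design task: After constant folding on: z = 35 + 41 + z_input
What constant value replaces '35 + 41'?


Identifying constant sub-expression:
  Original: z = 35 + 41 + z_input
  35 and 41 are both compile-time constants
  Evaluating: 35 + 41 = 76
  After folding: z = 76 + z_input

76


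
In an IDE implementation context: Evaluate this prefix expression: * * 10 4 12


Parsing prefix expression: * * 10 4 12
Step 1: Innermost operation '* 10 4'
  10 * 4 = 40
Step 2: Outer operation '* [40] 12'
  40 * 12 = 480

480


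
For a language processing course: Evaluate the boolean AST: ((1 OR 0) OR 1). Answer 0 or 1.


Step 1: Evaluate inner node
  1 OR 0 = 1
Step 2: Evaluate root node
  1 OR 1 = 1

1


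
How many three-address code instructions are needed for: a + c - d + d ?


Expression: a + c - d + d
Generating three-address code (respecting * over +/- precedence):
  Instruction 1: t1 = a + c
  Instruction 2: t2 = t1 - d
  Instruction 3: t3 = t2 + d
Total instructions: 3

3


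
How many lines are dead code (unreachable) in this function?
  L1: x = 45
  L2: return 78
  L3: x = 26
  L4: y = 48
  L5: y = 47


Analyzing control flow:
  L1: reachable (before return)
  L2: reachable (return statement)
  L3: DEAD (after return at L2)
  L4: DEAD (after return at L2)
  L5: DEAD (after return at L2)
Return at L2, total lines = 5
Dead lines: L3 through L5
Count: 3

3


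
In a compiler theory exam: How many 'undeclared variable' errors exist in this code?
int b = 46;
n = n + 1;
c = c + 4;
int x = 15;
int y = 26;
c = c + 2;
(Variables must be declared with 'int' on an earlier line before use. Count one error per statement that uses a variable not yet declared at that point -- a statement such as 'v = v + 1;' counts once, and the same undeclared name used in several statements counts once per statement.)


Scanning code line by line:
  Line 1: declare 'b' -> declared = ['b']
  Line 2: use 'n' -> ERROR (undeclared)
  Line 3: use 'c' -> ERROR (undeclared)
  Line 4: declare 'x' -> declared = ['b', 'x']
  Line 5: declare 'y' -> declared = ['b', 'x', 'y']
  Line 6: use 'c' -> ERROR (undeclared)
Total undeclared variable errors: 3

3


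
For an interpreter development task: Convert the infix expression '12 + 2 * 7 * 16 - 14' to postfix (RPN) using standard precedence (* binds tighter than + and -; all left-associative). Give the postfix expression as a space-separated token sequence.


Applying the shunting-yard algorithm:
  Operand 12 -> output
  Push '+' onto operator stack -> op-stack: [+]
  Operand 2 -> output
  Push '*' onto operator stack -> op-stack: [+, *]
  Operand 7 -> output
  See '*' (prec 2); top '*' (prec 2) >= it -> pop '*' to output
  Push '*' onto operator stack -> op-stack: [+, *]
  Operand 16 -> output
  See '-' (prec 1); top '*' (prec 2) >= it -> pop '*' to output
  See '-' (prec 1); top '+' (prec 1) >= it -> pop '+' to output
  Push '-' onto operator stack -> op-stack: [-]
  Operand 14 -> output
  End of input: pop '-' to output
Postfix result: 12 2 7 * 16 * + 14 -

12 2 7 * 16 * + 14 -


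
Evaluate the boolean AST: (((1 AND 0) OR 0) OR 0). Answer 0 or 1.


Step 1: Evaluate inner node
  1 AND 0 = 0
Step 2: Evaluate next node
  0 OR 0 = 0
Step 3: Evaluate root node
  0 OR 0 = 0

0


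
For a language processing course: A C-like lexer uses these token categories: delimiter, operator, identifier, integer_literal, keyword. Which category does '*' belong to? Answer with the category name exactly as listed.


Token: '*'
Checking categories:
  identifier: no
  integer_literal: no
  operator: YES
  keyword: no
  delimiter: no
Category: operator

operator


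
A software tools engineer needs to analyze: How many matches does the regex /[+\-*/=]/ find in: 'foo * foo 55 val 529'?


Pattern: /[+\-*/=]/ (operators)
Input: 'foo * foo 55 val 529'
Scanning for matches:
  Match 1: '*'
Total matches: 1

1


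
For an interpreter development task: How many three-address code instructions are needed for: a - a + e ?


Expression: a - a + e
Generating three-address code (respecting * over +/- precedence):
  Instruction 1: t1 = a - a
  Instruction 2: t2 = t1 + e
Total instructions: 2

2


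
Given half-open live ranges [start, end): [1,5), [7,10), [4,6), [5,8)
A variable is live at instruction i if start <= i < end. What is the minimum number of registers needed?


Live ranges:
  Var0: [1, 5)
  Var1: [7, 10)
  Var2: [4, 6)
  Var3: [5, 8)
Sweep-line events (position, delta, active):
  pos=1 start -> active=1
  pos=4 start -> active=2
  pos=5 end -> active=1
  pos=5 start -> active=2
  pos=6 end -> active=1
  pos=7 start -> active=2
  pos=8 end -> active=1
  pos=10 end -> active=0
Maximum simultaneous active: 2
Minimum registers needed: 2

2


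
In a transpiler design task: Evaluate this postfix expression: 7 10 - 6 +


Processing tokens left to right:
Push 7, Push 10
Pop 7 and 10, compute 7 - 10 = -3, push -3
Push 6
Pop -3 and 6, compute -3 + 6 = 3, push 3
Stack result: 3

3


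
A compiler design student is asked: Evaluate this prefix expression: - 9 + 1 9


Parsing prefix expression: - 9 + 1 9
Step 1: Innermost operation '+ 1 9'
  1 + 9 = 10
Step 2: Outer operation '- 9 [10]'
  9 - 10 = -1

-1


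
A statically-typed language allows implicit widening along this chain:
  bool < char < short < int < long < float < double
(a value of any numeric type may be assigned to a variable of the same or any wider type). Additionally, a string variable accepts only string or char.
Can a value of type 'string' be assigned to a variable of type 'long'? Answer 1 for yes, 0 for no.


Target variable type: long
Source value type: string
Rule: string cannot widen to any numeric type
Result: 0

0


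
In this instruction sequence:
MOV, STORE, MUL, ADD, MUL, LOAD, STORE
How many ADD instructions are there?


Scanning instruction sequence for ADD:
  Position 1: MOV
  Position 2: STORE
  Position 3: MUL
  Position 4: ADD <- MATCH
  Position 5: MUL
  Position 6: LOAD
  Position 7: STORE
Matches at positions: [4]
Total ADD count: 1

1


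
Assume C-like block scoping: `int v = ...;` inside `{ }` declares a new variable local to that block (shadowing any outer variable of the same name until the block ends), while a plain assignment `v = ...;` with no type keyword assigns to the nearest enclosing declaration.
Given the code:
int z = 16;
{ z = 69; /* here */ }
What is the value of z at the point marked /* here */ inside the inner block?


Analyzing scoping rules:
Outer scope: declares z = 16
Inner block: 'z = 69;' has no type keyword, so it is an assignment to the outer z (no shadowing)
Inside the block, after the assignment -> 69
Result: 69

69


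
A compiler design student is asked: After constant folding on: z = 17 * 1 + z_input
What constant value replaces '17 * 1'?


Identifying constant sub-expression:
  Original: z = 17 * 1 + z_input
  17 and 1 are both compile-time constants
  Evaluating: 17 * 1 = 17
  After folding: z = 17 + z_input

17


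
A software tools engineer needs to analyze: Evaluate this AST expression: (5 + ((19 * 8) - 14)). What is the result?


Expression: (5 + ((19 * 8) - 14))
Evaluating step by step:
  19 * 8 = 152
  152 - 14 = 138
  5 + 138 = 143
Result: 143

143


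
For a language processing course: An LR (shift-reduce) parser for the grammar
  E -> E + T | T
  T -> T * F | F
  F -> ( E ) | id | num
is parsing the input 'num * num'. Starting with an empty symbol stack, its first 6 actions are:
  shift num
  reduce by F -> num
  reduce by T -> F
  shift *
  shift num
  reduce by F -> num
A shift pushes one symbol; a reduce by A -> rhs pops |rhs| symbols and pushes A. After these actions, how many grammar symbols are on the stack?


Tracking the symbol stack through each action:
  Action 1: shift 'num' : push -> stack = [num] (size 1)
  Action 2: reduce by F -> num : pop 1, push F -> stack = [F] (size 1)
  Action 3: reduce by T -> F : pop 1, push T -> stack = [T] (size 1)
  Action 4: shift '*' : push -> stack = [T, *] (size 2)
  Action 5: shift 'num' : push -> stack = [T, *, num] (size 3)
  Action 6: reduce by F -> num : pop 1, push F -> stack = [T, *, F] (size 3)
Final stack size: 3

3


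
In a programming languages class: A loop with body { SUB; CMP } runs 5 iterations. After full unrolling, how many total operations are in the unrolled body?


Loop body operations: SUB, CMP (2 ops per iteration)
Unrolling 5 iterations:
  Iteration 1: SUB, CMP (2 ops)
  Iteration 2: SUB, CMP (2 ops)
  Iteration 3: SUB, CMP (2 ops)
  Iteration 4: SUB, CMP (2 ops)
  Iteration 5: SUB, CMP (2 ops)
Total: 5 iterations * 2 ops/iter = 10 operations

10


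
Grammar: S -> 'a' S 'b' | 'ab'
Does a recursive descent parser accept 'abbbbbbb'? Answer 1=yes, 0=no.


Grammar accepts strings of the form a^n b^n (n >= 1)
Word: 'abbbbbbb'
Counting: 1 a's and 7 b's
Check: 1 == 7? No
Mismatch: a-count != b-count
Rejected

0


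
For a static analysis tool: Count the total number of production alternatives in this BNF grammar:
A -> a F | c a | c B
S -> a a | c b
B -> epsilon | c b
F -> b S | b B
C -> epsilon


Counting alternatives per rule:
  A: 3 alternative(s)
  S: 2 alternative(s)
  B: 2 alternative(s)
  F: 2 alternative(s)
  C: 1 alternative(s)
Sum: 3 + 2 + 2 + 2 + 1 = 10

10


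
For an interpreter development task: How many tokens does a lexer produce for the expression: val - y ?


Scanning 'val - y'
Token 1: 'val' -> identifier
Token 2: '-' -> operator
Token 3: 'y' -> identifier
Total tokens: 3

3


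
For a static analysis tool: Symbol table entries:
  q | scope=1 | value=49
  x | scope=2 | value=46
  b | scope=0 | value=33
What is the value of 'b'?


Searching symbol table for 'b':
  q | scope=1 | value=49
  x | scope=2 | value=46
  b | scope=0 | value=33 <- MATCH
Found 'b' at scope 0 with value 33

33


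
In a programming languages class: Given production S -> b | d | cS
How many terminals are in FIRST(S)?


Production: S -> b | d | cS
Examining each alternative for leading terminals:
  S -> b : first terminal = 'b'
  S -> d : first terminal = 'd'
  S -> cS : first terminal = 'c'
FIRST(S) = {b, c, d}
Count: 3

3


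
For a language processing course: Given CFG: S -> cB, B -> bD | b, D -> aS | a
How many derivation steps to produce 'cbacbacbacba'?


Grammar: S -> cB, B -> bD | b, D -> aS | a
Deriving 'cbacbacbacba':
Step 1: S -> cB => cB
Step 2: B -> bD => cbD
Step 3: D -> aS => cbaS
Step 4: S -> cB => cbacB
Step 5: B -> bD => cbacbD
Step 6: D -> aS => cbacbaS
Step 7: S -> cB => cbacbacB
Step 8: B -> bD => cbacbacbD
Step 9: D -> aS => cbacbacbaS
Step 10: S -> cB => cbacbacbacB
Step 11: B -> bD => cbacbacbacbD
Step 12: D -> a => cbacbacbacba
Total derivation steps: 12

12


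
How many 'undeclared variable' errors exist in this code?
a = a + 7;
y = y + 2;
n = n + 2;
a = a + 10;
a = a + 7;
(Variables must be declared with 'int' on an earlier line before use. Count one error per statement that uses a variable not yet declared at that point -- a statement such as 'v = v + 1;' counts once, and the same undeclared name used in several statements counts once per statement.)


Scanning code line by line:
  Line 1: use 'a' -> ERROR (undeclared)
  Line 2: use 'y' -> ERROR (undeclared)
  Line 3: use 'n' -> ERROR (undeclared)
  Line 4: use 'a' -> ERROR (undeclared)
  Line 5: use 'a' -> ERROR (undeclared)
Total undeclared variable errors: 5

5


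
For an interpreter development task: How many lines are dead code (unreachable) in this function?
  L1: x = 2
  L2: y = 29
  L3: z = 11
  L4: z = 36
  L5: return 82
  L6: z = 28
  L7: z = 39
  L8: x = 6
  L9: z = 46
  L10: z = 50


Analyzing control flow:
  L1: reachable (before return)
  L2: reachable (before return)
  L3: reachable (before return)
  L4: reachable (before return)
  L5: reachable (return statement)
  L6: DEAD (after return at L5)
  L7: DEAD (after return at L5)
  L8: DEAD (after return at L5)
  L9: DEAD (after return at L5)
  L10: DEAD (after return at L5)
Return at L5, total lines = 10
Dead lines: L6 through L10
Count: 5

5


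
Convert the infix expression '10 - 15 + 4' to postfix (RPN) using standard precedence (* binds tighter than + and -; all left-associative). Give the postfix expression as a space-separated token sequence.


Applying the shunting-yard algorithm:
  Operand 10 -> output
  Push '-' onto operator stack -> op-stack: [-]
  Operand 15 -> output
  See '+' (prec 1); top '-' (prec 1) >= it -> pop '-' to output
  Push '+' onto operator stack -> op-stack: [+]
  Operand 4 -> output
  End of input: pop '+' to output
Postfix result: 10 15 - 4 +

10 15 - 4 +


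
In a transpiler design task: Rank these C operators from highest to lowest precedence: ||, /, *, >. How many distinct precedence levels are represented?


Looking up precedence for each operator:
  || -> precedence 1
  / -> precedence 6
  * -> precedence 6
  > -> precedence 4
Sorted highest to lowest: /, *, >, ||
Distinct precedence values: [6, 4, 1]
Number of distinct levels: 3

3


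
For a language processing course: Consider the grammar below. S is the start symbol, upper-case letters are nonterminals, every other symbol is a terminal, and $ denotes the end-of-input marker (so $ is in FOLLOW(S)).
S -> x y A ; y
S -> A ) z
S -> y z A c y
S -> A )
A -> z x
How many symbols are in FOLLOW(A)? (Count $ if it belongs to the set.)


S is the start symbol and does not occur in any rule body, so FOLLOW(S) = {$}.
Examining every occurrence of A in a rule body:
  S -> x y A ; y : A is followed by terminal ';' -> add ';'
  S -> A ) z : A is followed by terminal ')' -> add ')'
  S -> y z A c y : A is followed by terminal 'c' -> add 'c'
  S -> A ) : A is followed by terminal ')' -> add ')' (already in the set)
  A -> z x : A does not occur in the body -> contributes nothing
FOLLOW(A) = {), ;, c}
Count: 3

3


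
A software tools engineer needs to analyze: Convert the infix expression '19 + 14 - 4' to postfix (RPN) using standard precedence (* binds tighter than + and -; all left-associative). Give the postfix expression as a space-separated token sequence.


Applying the shunting-yard algorithm:
  Operand 19 -> output
  Push '+' onto operator stack -> op-stack: [+]
  Operand 14 -> output
  See '-' (prec 1); top '+' (prec 1) >= it -> pop '+' to output
  Push '-' onto operator stack -> op-stack: [-]
  Operand 4 -> output
  End of input: pop '-' to output
Postfix result: 19 14 + 4 -

19 14 + 4 -


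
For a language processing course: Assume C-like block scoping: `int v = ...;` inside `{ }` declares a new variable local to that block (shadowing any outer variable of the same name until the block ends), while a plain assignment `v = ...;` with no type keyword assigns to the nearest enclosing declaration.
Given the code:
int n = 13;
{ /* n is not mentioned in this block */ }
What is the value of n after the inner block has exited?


Analyzing scoping rules:
Outer scope: declares n = 13
Inner block: n is neither redeclared nor assigned -> unchanged
After the block -> 13
Result: 13

13


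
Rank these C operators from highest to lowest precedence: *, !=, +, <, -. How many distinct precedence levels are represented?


Looking up precedence for each operator:
  * -> precedence 6
  != -> precedence 3
  + -> precedence 5
  < -> precedence 4
  - -> precedence 5
Sorted highest to lowest: *, +, -, <, !=
Distinct precedence values: [6, 5, 4, 3]
Number of distinct levels: 4

4


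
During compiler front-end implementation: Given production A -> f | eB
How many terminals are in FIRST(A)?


Production: A -> f | eB
Examining each alternative for leading terminals:
  A -> f : first terminal = 'f'
  A -> eB : first terminal = 'e'
FIRST(A) = {e, f}
Count: 2

2


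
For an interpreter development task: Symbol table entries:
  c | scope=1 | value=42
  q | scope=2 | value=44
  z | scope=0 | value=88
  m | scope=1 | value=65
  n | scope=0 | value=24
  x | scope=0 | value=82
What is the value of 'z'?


Searching symbol table for 'z':
  c | scope=1 | value=42
  q | scope=2 | value=44
  z | scope=0 | value=88 <- MATCH
  m | scope=1 | value=65
  n | scope=0 | value=24
  x | scope=0 | value=82
Found 'z' at scope 0 with value 88

88


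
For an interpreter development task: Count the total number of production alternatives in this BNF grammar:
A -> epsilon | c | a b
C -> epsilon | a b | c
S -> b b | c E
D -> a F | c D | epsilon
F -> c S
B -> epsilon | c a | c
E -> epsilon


Counting alternatives per rule:
  A: 3 alternative(s)
  C: 3 alternative(s)
  S: 2 alternative(s)
  D: 3 alternative(s)
  F: 1 alternative(s)
  B: 3 alternative(s)
  E: 1 alternative(s)
Sum: 3 + 3 + 2 + 3 + 1 + 3 + 1 = 16

16


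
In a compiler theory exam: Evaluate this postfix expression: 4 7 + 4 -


Processing tokens left to right:
Push 4, Push 7
Pop 4 and 7, compute 4 + 7 = 11, push 11
Push 4
Pop 11 and 4, compute 11 - 4 = 7, push 7
Stack result: 7

7


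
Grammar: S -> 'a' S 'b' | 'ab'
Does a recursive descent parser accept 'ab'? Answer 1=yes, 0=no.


Grammar accepts strings of the form a^n b^n (n >= 1)
Word: 'ab'
Counting: 1 a's and 1 b's
Check: 1 == 1? Yes
Derivation (S -> aSb applied 0 time(s), then S -> ab): S => ab
Accepted

1


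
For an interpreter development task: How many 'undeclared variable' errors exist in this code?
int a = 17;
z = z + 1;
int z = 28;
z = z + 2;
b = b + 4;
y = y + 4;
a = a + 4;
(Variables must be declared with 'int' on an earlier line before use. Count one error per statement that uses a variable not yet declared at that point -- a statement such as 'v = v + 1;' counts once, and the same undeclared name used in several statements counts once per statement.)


Scanning code line by line:
  Line 1: declare 'a' -> declared = ['a']
  Line 2: use 'z' -> ERROR (undeclared)
  Line 3: declare 'z' -> declared = ['a', 'z']
  Line 4: use 'z' -> OK (declared)
  Line 5: use 'b' -> ERROR (undeclared)
  Line 6: use 'y' -> ERROR (undeclared)
  Line 7: use 'a' -> OK (declared)
Total undeclared variable errors: 3

3


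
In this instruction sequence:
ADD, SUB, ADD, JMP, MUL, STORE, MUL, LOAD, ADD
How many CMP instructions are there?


Scanning instruction sequence for CMP:
  Position 1: ADD
  Position 2: SUB
  Position 3: ADD
  Position 4: JMP
  Position 5: MUL
  Position 6: STORE
  Position 7: MUL
  Position 8: LOAD
  Position 9: ADD
Matches at positions: []
Total CMP count: 0

0


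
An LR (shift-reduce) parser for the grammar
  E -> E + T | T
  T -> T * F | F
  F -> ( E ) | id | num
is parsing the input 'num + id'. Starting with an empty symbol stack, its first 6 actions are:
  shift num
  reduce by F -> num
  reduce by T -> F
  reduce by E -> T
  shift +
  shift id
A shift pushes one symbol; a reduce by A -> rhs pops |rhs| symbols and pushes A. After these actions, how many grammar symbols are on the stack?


Tracking the symbol stack through each action:
  Action 1: shift 'num' : push -> stack = [num] (size 1)
  Action 2: reduce by F -> num : pop 1, push F -> stack = [F] (size 1)
  Action 3: reduce by T -> F : pop 1, push T -> stack = [T] (size 1)
  Action 4: reduce by E -> T : pop 1, push E -> stack = [E] (size 1)
  Action 5: shift '+' : push -> stack = [E, +] (size 2)
  Action 6: shift 'id' : push -> stack = [E, +, id] (size 3)
Final stack size: 3

3


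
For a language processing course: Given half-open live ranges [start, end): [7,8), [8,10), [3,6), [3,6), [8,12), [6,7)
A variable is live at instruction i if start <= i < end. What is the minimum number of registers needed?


Live ranges:
  Var0: [7, 8)
  Var1: [8, 10)
  Var2: [3, 6)
  Var3: [3, 6)
  Var4: [8, 12)
  Var5: [6, 7)
Sweep-line events (position, delta, active):
  pos=3 start -> active=1
  pos=3 start -> active=2
  pos=6 end -> active=1
  pos=6 end -> active=0
  pos=6 start -> active=1
  pos=7 end -> active=0
  pos=7 start -> active=1
  pos=8 end -> active=0
  pos=8 start -> active=1
  pos=8 start -> active=2
  pos=10 end -> active=1
  pos=12 end -> active=0
Maximum simultaneous active: 2
Minimum registers needed: 2

2


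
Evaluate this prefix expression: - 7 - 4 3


Parsing prefix expression: - 7 - 4 3
Step 1: Innermost operation '- 4 3'
  4 - 3 = 1
Step 2: Outer operation '- 7 [1]'
  7 - 1 = 6

6


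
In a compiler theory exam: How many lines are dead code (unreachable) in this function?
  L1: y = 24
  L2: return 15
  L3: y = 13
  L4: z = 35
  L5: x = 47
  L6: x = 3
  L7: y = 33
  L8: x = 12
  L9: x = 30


Analyzing control flow:
  L1: reachable (before return)
  L2: reachable (return statement)
  L3: DEAD (after return at L2)
  L4: DEAD (after return at L2)
  L5: DEAD (after return at L2)
  L6: DEAD (after return at L2)
  L7: DEAD (after return at L2)
  L8: DEAD (after return at L2)
  L9: DEAD (after return at L2)
Return at L2, total lines = 9
Dead lines: L3 through L9
Count: 7

7
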